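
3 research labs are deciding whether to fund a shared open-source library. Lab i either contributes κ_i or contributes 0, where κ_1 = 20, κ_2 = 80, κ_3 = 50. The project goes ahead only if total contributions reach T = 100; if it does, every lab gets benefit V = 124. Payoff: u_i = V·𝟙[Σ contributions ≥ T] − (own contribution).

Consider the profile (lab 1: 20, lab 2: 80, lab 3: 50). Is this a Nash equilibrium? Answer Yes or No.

Total = 150 ≥ 100: provided.
Lab 1 (pledges 20, payoff 104): dropping to 0 → total 130, payoff 124. Profitable deviation.

No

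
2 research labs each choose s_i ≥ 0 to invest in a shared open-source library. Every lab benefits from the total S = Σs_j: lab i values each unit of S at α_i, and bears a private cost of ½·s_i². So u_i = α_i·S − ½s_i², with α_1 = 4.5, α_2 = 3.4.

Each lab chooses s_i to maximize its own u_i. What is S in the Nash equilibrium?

Lab i's FOC: ∂u_i/∂s_i = α_i − s_i = 0, so s_i* = α_i.
NE contributions = (4.5, 3.4); S = 7.9.

7.9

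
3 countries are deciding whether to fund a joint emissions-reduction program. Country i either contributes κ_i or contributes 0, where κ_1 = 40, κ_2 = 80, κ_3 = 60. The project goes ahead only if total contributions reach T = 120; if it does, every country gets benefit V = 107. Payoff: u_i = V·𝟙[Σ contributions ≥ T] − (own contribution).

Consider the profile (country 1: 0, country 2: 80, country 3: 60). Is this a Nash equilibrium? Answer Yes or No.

Total = 140 ≥ 120: provided.
Country 1 (pledges 0, payoff 107): pledging 40 → total 180, payoff 67. No gain.
Country 2 (pledges 80, payoff 27): dropping to 0 → total 60, payoff 0. No gain.
Country 3 (pledges 60, payoff 47): dropping to 0 → total 80, payoff 0. No gain.

Yes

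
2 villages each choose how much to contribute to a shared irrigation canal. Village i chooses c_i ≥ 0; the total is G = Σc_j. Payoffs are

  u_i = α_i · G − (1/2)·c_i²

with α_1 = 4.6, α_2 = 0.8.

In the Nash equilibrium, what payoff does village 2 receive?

4

Village i's FOC: ∂u_i/∂c_i = α_i − c_i = 0, so c_i* = α_i.
NE contributions = (4.6, 0.8); G = 5.4.
u_2 = α_2·G − ½·(c_2)² = 0.8·5.4 − ½·0.8² = 4.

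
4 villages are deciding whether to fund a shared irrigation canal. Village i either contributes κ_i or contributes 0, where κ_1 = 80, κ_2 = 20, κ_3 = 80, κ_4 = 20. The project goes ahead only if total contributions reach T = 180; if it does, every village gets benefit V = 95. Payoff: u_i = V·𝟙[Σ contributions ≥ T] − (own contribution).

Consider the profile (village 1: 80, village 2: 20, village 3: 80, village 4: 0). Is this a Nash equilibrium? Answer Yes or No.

Yes

Total = 180 ≥ 180: provided.
Village 1 (pledges 80, payoff 15): dropping to 0 → total 100, payoff 0. No gain.
Village 2 (pledges 20, payoff 75): dropping to 0 → total 160, payoff 0. No gain.
Village 3 (pledges 80, payoff 15): dropping to 0 → total 100, payoff 0. No gain.
Village 4 (pledges 0, payoff 95): pledging 20 → total 200, payoff 75. No gain.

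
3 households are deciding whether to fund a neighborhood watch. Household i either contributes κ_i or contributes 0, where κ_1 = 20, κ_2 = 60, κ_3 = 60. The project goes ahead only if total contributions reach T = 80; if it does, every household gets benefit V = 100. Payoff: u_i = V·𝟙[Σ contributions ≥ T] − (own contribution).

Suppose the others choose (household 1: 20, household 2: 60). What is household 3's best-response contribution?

0

Others' total = 80 ≥ 80; contributing adds cost 60 for no extra benefit.
Best response: 0.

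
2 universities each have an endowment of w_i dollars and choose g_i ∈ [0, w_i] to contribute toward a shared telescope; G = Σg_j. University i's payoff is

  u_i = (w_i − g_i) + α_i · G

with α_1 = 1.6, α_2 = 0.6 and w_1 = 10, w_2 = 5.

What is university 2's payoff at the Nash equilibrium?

∂u_i/∂g_i = α_i − 1, so university i contributes w_i if α_i > 1, else 0.
α_i > 1 for i ∈ {1}; NE contributions (10, 0), G = 10.
u_2 = (5 − 0) + 0.6·10 = 11.

11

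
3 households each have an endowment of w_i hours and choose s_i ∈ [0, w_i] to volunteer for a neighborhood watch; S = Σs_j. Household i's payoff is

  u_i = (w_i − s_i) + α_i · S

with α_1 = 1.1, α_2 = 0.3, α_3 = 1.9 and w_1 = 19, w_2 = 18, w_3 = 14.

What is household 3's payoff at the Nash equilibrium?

∂u_i/∂s_i = α_i − 1, so household i contributes w_i if α_i > 1, else 0.
α_i > 1 for i ∈ {1, 3}; NE contributions (19, 0, 14), S = 33.
u_3 = (14 − 14) + 1.9·33 = 62.7.

62.7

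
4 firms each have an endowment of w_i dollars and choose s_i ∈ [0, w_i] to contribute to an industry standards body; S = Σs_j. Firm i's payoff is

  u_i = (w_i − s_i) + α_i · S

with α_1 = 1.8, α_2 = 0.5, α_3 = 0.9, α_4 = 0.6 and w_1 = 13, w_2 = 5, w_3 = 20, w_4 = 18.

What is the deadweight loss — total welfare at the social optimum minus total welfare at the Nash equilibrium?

∂u_i/∂s_i = α_i − 1, so firm i contributes w_i if α_i > 1, else 0.
α_i > 1 for i ∈ {1}; NE contributions (13, 0, 0, 0), S = 13.
W^NE = Σw_i − S^NE + (Σα_i)·S^NE = 56 + 2.8·13 = 92.4.
Planner: ∂(Σu_j)/∂s_i = Σα_j − 1 = 2.8 > 0, so everyone contributes w_i; S^SO = 56, W^SO = 56 + 2.8·56 = 212.8.
Deadweight loss = 120.4.

120.4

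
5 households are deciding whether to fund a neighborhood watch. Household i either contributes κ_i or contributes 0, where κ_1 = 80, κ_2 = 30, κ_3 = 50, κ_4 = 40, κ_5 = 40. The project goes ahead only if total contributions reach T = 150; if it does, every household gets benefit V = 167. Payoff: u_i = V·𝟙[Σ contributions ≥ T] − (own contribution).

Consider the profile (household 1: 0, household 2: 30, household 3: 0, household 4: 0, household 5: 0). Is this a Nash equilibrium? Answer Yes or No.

No

Total = 30 < 150: not provided.
Household 1 (pledges 0, payoff 0): pledging 80 → total 110, payoff -80. No gain.
Household 2 (pledges 30, payoff -30): dropping to 0 → total 0, payoff 0. Profitable deviation.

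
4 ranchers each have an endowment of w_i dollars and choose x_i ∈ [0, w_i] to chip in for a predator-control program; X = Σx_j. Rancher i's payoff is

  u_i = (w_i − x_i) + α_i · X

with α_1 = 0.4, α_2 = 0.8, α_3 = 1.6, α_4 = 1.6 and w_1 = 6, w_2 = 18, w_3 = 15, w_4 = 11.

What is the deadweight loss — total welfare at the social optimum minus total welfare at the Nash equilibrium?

∂u_i/∂x_i = α_i − 1, so rancher i contributes w_i if α_i > 1, else 0.
α_i > 1 for i ∈ {3, 4}; NE contributions (0, 0, 15, 11), X = 26.
W^NE = Σw_i − X^NE + (Σα_i)·X^NE = 50 + 3.4·26 = 138.4.
Planner: ∂(Σu_j)/∂x_i = Σα_j − 1 = 3.4 > 0, so everyone contributes w_i; X^SO = 50, W^SO = 50 + 3.4·50 = 220.
Deadweight loss = 81.6.

81.6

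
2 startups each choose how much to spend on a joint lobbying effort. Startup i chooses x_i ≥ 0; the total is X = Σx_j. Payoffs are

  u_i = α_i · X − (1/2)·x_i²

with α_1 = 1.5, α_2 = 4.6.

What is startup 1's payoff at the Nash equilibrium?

Startup i's FOC: ∂u_i/∂x_i = α_i − x_i = 0, so x_i* = α_i.
NE contributions = (1.5, 4.6); X = 6.1.
u_1 = α_1·X − ½·(x_1)² = 1.5·6.1 − ½·1.5² = 8.025.

8.025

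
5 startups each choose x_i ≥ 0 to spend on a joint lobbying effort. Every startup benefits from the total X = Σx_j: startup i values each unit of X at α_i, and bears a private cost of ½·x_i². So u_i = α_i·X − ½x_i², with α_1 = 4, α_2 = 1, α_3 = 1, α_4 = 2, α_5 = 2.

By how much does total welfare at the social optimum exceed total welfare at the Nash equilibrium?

163

Startup i's FOC: ∂u_i/∂x_i = α_i − x_i = 0, so x_i* = α_i.
NE contributions = (4, 1, 1, 2, 2); X = 10.
W^NE = (Σα)·X − ½Σα_i² = 10² − ½·26 = 87.
Planner sets x_i = Σα_j = 10 for every i, so X^SO = 5·10 = 50.
W^SO = (Σα)·X^SO − ½·5·(Σα)² = (5/2)·10² = 250.
Deadweight loss = W^SO − W^NE = 163.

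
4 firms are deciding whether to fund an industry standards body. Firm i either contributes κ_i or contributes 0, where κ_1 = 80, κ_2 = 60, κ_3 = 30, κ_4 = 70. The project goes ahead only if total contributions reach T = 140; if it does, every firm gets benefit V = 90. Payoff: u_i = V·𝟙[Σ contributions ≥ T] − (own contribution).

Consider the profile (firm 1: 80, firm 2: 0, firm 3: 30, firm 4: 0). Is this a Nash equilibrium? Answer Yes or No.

Total = 110 < 140: not provided.
Firm 1 (pledges 80, payoff -80): dropping to 0 → total 30, payoff 0. Profitable deviation.

No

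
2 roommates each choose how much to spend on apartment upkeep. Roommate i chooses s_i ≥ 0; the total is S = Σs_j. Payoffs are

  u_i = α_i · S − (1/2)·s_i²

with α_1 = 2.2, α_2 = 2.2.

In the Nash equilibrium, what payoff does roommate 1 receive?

Roommate i's FOC: ∂u_i/∂s_i = α_i − s_i = 0, so s_i* = α_i.
NE contributions = (2.2, 2.2); S = 4.4.
u_1 = α_1·S − ½·(s_1)² = 2.2·4.4 − ½·2.2² = 7.26.

7.26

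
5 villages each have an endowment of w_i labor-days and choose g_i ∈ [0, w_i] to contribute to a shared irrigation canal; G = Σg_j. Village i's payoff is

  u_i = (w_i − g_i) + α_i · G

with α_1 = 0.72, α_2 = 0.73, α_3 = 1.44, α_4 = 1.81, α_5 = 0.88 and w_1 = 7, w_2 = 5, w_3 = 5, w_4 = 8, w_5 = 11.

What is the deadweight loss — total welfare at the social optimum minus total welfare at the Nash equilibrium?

∂u_i/∂g_i = α_i − 1, so village i contributes w_i if α_i > 1, else 0.
α_i > 1 for i ∈ {3, 4}; NE contributions (0, 0, 5, 8, 0), G = 13.
W^NE = Σw_i − G^NE + (Σα_i)·G^NE = 36 + 4.58·13 = 95.54.
Planner: ∂(Σu_j)/∂g_i = Σα_j − 1 = 4.58 > 0, so everyone contributes w_i; G^SO = 36, W^SO = 36 + 4.58·36 = 200.88.
Deadweight loss = 105.34.

105.34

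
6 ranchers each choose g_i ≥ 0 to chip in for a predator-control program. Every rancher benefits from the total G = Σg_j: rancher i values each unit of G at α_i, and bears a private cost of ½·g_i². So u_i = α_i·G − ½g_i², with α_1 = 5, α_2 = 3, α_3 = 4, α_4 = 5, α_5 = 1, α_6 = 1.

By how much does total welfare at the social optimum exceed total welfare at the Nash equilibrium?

760.5

Rancher i's FOC: ∂u_i/∂g_i = α_i − g_i = 0, so g_i* = α_i.
NE contributions = (5, 3, 4, 5, 1, 1); G = 19.
W^NE = (Σα)·G − ½Σα_i² = 19² − ½·77 = 322.5.
Planner sets g_i = Σα_j = 19 for every i, so G^SO = 6·19 = 114.
W^SO = (Σα)·G^SO − ½·6·(Σα)² = (6/2)·19² = 1083.
Deadweight loss = W^SO − W^NE = 760.5.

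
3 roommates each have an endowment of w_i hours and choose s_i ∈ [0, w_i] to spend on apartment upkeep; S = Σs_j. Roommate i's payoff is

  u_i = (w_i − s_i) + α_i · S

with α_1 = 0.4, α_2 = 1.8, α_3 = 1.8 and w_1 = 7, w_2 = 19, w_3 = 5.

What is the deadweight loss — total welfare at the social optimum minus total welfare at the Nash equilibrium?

21

∂u_i/∂s_i = α_i − 1, so roommate i contributes w_i if α_i > 1, else 0.
α_i > 1 for i ∈ {2, 3}; NE contributions (0, 19, 5), S = 24.
W^NE = Σw_i − S^NE + (Σα_i)·S^NE = 31 + 3·24 = 103.
Planner: ∂(Σu_j)/∂s_i = Σα_j − 1 = 3 > 0, so everyone contributes w_i; S^SO = 31, W^SO = 31 + 3·31 = 124.
Deadweight loss = 21.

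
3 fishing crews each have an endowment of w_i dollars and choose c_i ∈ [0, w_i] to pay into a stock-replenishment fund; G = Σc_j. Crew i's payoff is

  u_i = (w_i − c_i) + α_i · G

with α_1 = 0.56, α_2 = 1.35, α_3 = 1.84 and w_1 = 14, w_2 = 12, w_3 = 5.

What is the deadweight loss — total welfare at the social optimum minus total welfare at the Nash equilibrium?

38.5

∂u_i/∂c_i = α_i − 1, so crew i contributes w_i if α_i > 1, else 0.
α_i > 1 for i ∈ {2, 3}; NE contributions (0, 12, 5), G = 17.
W^NE = Σw_i − G^NE + (Σα_i)·G^NE = 31 + 2.75·17 = 77.75.
Planner: ∂(Σu_j)/∂c_i = Σα_j − 1 = 2.75 > 0, so everyone contributes w_i; G^SO = 31, W^SO = 31 + 2.75·31 = 116.25.
Deadweight loss = 38.5.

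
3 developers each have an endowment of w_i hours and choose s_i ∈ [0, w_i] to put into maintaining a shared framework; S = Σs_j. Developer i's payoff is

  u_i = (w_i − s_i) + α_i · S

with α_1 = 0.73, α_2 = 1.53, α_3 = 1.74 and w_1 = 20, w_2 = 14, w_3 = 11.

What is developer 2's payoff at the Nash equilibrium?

38.25

∂u_i/∂s_i = α_i − 1, so developer i contributes w_i if α_i > 1, else 0.
α_i > 1 for i ∈ {2, 3}; NE contributions (0, 14, 11), S = 25.
u_2 = (14 − 14) + 1.53·25 = 38.25.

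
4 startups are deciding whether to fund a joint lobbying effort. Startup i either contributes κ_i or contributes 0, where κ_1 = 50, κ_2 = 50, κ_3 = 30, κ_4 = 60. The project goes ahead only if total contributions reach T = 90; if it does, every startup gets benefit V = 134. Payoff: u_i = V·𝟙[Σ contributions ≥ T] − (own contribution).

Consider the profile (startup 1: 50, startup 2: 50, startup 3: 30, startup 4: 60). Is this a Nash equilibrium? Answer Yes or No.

Total = 190 ≥ 90: provided.
Startup 1 (pledges 50, payoff 84): dropping to 0 → total 140, payoff 134. Profitable deviation.

No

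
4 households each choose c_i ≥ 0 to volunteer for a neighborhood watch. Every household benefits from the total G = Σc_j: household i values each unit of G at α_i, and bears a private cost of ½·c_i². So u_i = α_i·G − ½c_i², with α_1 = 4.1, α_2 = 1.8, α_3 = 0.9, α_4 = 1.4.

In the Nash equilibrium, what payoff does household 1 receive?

Household i's FOC: ∂u_i/∂c_i = α_i − c_i = 0, so c_i* = α_i.
NE contributions = (4.1, 1.8, 0.9, 1.4); G = 8.2.
u_1 = α_1·G − ½·(c_1)² = 4.1·8.2 − ½·4.1² = 25.215.

25.215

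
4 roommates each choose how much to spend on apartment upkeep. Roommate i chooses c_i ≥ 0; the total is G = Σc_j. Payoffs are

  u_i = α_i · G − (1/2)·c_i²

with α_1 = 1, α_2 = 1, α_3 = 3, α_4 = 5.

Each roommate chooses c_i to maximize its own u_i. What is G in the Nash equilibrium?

Roommate i's FOC: ∂u_i/∂c_i = α_i − c_i = 0, so c_i* = α_i.
NE contributions = (1, 1, 3, 5); G = 10.

10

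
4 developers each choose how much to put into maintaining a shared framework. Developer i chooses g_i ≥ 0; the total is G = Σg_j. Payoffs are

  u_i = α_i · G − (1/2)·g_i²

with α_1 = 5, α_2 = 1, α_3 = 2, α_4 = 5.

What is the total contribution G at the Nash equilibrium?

13

Developer i's FOC: ∂u_i/∂g_i = α_i − g_i = 0, so g_i* = α_i.
NE contributions = (5, 1, 2, 5); G = 13.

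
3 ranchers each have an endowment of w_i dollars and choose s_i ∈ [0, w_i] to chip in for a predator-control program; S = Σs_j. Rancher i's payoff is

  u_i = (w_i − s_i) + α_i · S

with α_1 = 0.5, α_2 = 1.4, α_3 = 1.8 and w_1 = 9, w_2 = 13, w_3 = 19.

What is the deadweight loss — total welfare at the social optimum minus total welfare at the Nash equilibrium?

∂u_i/∂s_i = α_i − 1, so rancher i contributes w_i if α_i > 1, else 0.
α_i > 1 for i ∈ {2, 3}; NE contributions (0, 13, 19), S = 32.
W^NE = Σw_i − S^NE + (Σα_i)·S^NE = 41 + 2.7·32 = 127.4.
Planner: ∂(Σu_j)/∂s_i = Σα_j − 1 = 2.7 > 0, so everyone contributes w_i; S^SO = 41, W^SO = 41 + 2.7·41 = 151.7.
Deadweight loss = 24.3.

24.3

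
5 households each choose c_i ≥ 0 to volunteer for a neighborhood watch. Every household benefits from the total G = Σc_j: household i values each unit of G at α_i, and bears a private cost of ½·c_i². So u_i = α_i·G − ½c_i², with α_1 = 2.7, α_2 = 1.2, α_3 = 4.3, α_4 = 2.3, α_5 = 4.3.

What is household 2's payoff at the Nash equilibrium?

Household i's FOC: ∂u_i/∂c_i = α_i − c_i = 0, so c_i* = α_i.
NE contributions = (2.7, 1.2, 4.3, 2.3, 4.3); G = 14.8.
u_2 = α_2·G − ½·(c_2)² = 1.2·14.8 − ½·1.2² = 17.04.

17.04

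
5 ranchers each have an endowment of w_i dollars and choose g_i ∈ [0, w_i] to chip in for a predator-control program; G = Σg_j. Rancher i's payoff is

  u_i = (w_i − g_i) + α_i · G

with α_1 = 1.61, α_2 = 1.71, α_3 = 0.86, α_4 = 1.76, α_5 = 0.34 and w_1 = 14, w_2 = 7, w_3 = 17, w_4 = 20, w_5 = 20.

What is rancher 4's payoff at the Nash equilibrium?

∂u_i/∂g_i = α_i − 1, so rancher i contributes w_i if α_i > 1, else 0.
α_i > 1 for i ∈ {1, 2, 4}; NE contributions (14, 7, 0, 20, 0), G = 41.
u_4 = (20 − 20) + 1.76·41 = 72.16.

72.16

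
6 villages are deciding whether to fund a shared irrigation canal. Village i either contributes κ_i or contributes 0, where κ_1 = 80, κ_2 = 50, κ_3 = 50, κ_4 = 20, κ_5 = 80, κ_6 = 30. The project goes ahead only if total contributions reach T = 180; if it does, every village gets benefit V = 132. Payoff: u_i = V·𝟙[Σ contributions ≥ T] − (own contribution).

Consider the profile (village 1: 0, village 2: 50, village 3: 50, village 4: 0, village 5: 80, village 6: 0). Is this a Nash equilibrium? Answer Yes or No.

Yes

Total = 180 ≥ 180: provided.
Village 1 (pledges 0, payoff 132): pledging 80 → total 260, payoff 52. No gain.
Village 2 (pledges 50, payoff 82): dropping to 0 → total 130, payoff 0. No gain.
Village 3 (pledges 50, payoff 82): dropping to 0 → total 130, payoff 0. No gain.
Village 4 (pledges 0, payoff 132): pledging 20 → total 200, payoff 112. No gain.
Village 5 (pledges 80, payoff 52): dropping to 0 → total 100, payoff 0. No gain.
Village 6 (pledges 0, payoff 132): pledging 30 → total 210, payoff 102. No gain.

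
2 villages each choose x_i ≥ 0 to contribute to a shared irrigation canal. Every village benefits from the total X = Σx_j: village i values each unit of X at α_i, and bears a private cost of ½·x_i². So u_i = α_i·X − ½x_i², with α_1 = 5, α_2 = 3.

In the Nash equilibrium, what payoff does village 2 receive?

19.5

Village i's FOC: ∂u_i/∂x_i = α_i − x_i = 0, so x_i* = α_i.
NE contributions = (5, 3); X = 8.
u_2 = α_2·X − ½·(x_2)² = 3·8 − ½·3² = 19.5.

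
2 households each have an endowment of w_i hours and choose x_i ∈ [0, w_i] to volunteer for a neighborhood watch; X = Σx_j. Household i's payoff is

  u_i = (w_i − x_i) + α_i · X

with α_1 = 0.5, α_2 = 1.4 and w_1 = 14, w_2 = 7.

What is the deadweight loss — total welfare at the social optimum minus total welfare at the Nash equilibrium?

∂u_i/∂x_i = α_i − 1, so household i contributes w_i if α_i > 1, else 0.
α_i > 1 for i ∈ {2}; NE contributions (0, 7), X = 7.
W^NE = Σw_i − X^NE + (Σα_i)·X^NE = 21 + 0.9·7 = 27.3.
Planner: ∂(Σu_j)/∂x_i = Σα_j − 1 = 0.9 > 0, so everyone contributes w_i; X^SO = 21, W^SO = 21 + 0.9·21 = 39.9.
Deadweight loss = 12.6.

12.6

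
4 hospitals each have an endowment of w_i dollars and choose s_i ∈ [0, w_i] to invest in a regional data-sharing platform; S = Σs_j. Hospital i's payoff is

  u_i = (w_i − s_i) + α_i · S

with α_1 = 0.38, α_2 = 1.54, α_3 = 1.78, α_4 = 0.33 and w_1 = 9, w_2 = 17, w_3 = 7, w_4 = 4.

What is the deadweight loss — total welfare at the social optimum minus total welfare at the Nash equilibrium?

∂u_i/∂s_i = α_i − 1, so hospital i contributes w_i if α_i > 1, else 0.
α_i > 1 for i ∈ {2, 3}; NE contributions (0, 17, 7, 0), S = 24.
W^NE = Σw_i − S^NE + (Σα_i)·S^NE = 37 + 3.03·24 = 109.72.
Planner: ∂(Σu_j)/∂s_i = Σα_j − 1 = 3.03 > 0, so everyone contributes w_i; S^SO = 37, W^SO = 37 + 3.03·37 = 149.11.
Deadweight loss = 39.39.

39.39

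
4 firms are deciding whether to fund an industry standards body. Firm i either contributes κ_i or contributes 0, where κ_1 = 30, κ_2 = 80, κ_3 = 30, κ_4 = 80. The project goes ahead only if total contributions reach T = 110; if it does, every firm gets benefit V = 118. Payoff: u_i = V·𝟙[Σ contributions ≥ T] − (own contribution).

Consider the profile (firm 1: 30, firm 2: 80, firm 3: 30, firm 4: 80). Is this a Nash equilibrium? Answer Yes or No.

No

Total = 220 ≥ 110: provided.
Firm 1 (pledges 30, payoff 88): dropping to 0 → total 190, payoff 118. Profitable deviation.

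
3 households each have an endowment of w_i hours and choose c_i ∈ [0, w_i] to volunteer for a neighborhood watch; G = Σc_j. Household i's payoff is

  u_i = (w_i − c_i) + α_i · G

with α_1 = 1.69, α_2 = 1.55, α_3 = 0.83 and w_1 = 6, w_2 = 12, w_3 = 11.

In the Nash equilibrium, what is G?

∂u_i/∂c_i = α_i − 1, so household i contributes w_i if α_i > 1, else 0.
α_i > 1 for i ∈ {1, 2}; NE contributions (6, 12, 0), G = 18.

18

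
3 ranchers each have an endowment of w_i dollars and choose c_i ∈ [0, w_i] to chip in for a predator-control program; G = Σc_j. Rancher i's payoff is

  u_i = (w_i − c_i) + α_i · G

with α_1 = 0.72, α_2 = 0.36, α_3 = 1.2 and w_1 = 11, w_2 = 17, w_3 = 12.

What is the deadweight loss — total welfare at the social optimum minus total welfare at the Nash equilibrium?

35.84

∂u_i/∂c_i = α_i − 1, so rancher i contributes w_i if α_i > 1, else 0.
α_i > 1 for i ∈ {3}; NE contributions (0, 0, 12), G = 12.
W^NE = Σw_i − G^NE + (Σα_i)·G^NE = 40 + 1.28·12 = 55.36.
Planner: ∂(Σu_j)/∂c_i = Σα_j − 1 = 1.28 > 0, so everyone contributes w_i; G^SO = 40, W^SO = 40 + 1.28·40 = 91.2.
Deadweight loss = 35.84.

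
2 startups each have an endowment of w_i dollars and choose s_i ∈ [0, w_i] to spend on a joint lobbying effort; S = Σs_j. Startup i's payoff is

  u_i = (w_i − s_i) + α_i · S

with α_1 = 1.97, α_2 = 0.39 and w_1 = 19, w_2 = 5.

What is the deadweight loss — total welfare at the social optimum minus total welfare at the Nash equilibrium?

6.8

∂u_i/∂s_i = α_i − 1, so startup i contributes w_i if α_i > 1, else 0.
α_i > 1 for i ∈ {1}; NE contributions (19, 0), S = 19.
W^NE = Σw_i − S^NE + (Σα_i)·S^NE = 24 + 1.36·19 = 49.84.
Planner: ∂(Σu_j)/∂s_i = Σα_j − 1 = 1.36 > 0, so everyone contributes w_i; S^SO = 24, W^SO = 24 + 1.36·24 = 56.64.
Deadweight loss = 6.8.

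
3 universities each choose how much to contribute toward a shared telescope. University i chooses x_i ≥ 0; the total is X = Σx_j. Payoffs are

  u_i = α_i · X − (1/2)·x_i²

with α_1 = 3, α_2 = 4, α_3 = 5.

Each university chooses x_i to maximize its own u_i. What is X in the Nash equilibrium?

University i's FOC: ∂u_i/∂x_i = α_i − x_i = 0, so x_i* = α_i.
NE contributions = (3, 4, 5); X = 12.

12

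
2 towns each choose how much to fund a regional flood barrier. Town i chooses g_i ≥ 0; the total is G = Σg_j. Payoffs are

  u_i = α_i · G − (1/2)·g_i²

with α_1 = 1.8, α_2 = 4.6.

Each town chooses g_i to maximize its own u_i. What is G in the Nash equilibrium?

Town i's FOC: ∂u_i/∂g_i = α_i − g_i = 0, so g_i* = α_i.
NE contributions = (1.8, 4.6); G = 6.4.

6.4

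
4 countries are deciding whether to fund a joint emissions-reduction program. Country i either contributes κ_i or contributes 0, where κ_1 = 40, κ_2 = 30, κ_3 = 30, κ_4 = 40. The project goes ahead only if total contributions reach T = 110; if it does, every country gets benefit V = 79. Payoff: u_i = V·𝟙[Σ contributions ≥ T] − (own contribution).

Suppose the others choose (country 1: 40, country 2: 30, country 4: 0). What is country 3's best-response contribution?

Others' total = 70. Even contributing 30 gives 100 < 110: no benefit either way.
Best response: 0.

0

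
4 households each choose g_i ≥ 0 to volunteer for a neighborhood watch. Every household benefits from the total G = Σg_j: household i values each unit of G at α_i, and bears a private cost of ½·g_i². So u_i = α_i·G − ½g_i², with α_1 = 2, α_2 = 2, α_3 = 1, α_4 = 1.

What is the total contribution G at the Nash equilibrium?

6

Household i's FOC: ∂u_i/∂g_i = α_i − g_i = 0, so g_i* = α_i.
NE contributions = (2, 2, 1, 1); G = 6.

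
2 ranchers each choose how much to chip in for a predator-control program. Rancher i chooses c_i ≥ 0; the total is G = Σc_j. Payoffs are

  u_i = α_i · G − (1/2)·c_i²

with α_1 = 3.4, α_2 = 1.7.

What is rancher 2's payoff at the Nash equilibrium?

Rancher i's FOC: ∂u_i/∂c_i = α_i − c_i = 0, so c_i* = α_i.
NE contributions = (3.4, 1.7); G = 5.1.
u_2 = α_2·G − ½·(c_2)² = 1.7·5.1 − ½·1.7² = 7.225.

7.225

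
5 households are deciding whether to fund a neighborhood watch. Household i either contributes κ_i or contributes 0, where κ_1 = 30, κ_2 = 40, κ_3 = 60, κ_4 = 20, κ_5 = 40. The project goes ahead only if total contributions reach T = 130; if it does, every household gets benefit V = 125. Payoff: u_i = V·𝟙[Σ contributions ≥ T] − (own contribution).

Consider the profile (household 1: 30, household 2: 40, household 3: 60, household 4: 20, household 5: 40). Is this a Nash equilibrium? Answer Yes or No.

Total = 190 ≥ 130: provided.
Household 1 (pledges 30, payoff 95): dropping to 0 → total 160, payoff 125. Profitable deviation.

No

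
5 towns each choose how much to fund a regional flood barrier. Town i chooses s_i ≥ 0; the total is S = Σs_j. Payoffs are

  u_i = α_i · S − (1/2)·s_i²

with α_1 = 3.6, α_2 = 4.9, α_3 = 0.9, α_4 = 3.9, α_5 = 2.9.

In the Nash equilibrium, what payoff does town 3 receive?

Town i's FOC: ∂u_i/∂s_i = α_i − s_i = 0, so s_i* = α_i.
NE contributions = (3.6, 4.9, 0.9, 3.9, 2.9); S = 16.2.
u_3 = α_3·S − ½·(s_3)² = 0.9·16.2 − ½·0.9² = 14.175.

14.175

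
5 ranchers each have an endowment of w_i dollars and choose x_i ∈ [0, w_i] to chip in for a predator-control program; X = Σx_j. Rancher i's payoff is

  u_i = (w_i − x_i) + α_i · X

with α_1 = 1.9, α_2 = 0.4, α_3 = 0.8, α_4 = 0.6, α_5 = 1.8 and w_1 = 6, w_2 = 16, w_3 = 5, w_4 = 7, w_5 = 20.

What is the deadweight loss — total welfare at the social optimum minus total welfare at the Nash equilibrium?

126

∂u_i/∂x_i = α_i − 1, so rancher i contributes w_i if α_i > 1, else 0.
α_i > 1 for i ∈ {1, 5}; NE contributions (6, 0, 0, 0, 20), X = 26.
W^NE = Σw_i − X^NE + (Σα_i)·X^NE = 54 + 4.5·26 = 171.
Planner: ∂(Σu_j)/∂x_i = Σα_j − 1 = 4.5 > 0, so everyone contributes w_i; X^SO = 54, W^SO = 54 + 4.5·54 = 297.
Deadweight loss = 126.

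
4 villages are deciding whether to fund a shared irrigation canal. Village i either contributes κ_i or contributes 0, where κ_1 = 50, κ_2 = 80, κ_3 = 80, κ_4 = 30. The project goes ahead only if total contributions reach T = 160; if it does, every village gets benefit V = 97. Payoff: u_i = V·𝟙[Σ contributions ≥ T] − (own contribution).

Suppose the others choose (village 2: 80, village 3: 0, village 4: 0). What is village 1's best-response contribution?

0

Others' total = 80. Even contributing 50 gives 130 < 160: no benefit either way.
Best response: 0.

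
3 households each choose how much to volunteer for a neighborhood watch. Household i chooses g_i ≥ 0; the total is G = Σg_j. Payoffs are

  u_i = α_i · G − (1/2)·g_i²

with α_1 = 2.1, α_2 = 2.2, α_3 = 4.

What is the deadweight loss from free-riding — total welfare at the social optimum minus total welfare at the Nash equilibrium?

Household i's FOC: ∂u_i/∂g_i = α_i − g_i = 0, so g_i* = α_i.
NE contributions = (2.1, 2.2, 4); G = 8.3.
W^NE = (Σα)·G − ½Σα_i² = 8.3² − ½·25.25 = 56.265.
Planner sets g_i = Σα_j = 8.3 for every i, so G^SO = 3·8.3 = 24.9.
W^SO = (Σα)·G^SO − ½·3·(Σα)² = (3/2)·8.3² = 103.335.
Deadweight loss = W^SO − W^NE = 47.07.

47.07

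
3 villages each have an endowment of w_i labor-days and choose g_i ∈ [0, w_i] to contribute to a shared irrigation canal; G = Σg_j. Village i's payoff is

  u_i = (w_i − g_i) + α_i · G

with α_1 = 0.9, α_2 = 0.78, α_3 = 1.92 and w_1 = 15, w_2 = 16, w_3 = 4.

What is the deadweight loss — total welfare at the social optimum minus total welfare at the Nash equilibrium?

∂u_i/∂g_i = α_i − 1, so village i contributes w_i if α_i > 1, else 0.
α_i > 1 for i ∈ {3}; NE contributions (0, 0, 4), G = 4.
W^NE = Σw_i − G^NE + (Σα_i)·G^NE = 35 + 2.6·4 = 45.4.
Planner: ∂(Σu_j)/∂g_i = Σα_j − 1 = 2.6 > 0, so everyone contributes w_i; G^SO = 35, W^SO = 35 + 2.6·35 = 126.
Deadweight loss = 80.6.

80.6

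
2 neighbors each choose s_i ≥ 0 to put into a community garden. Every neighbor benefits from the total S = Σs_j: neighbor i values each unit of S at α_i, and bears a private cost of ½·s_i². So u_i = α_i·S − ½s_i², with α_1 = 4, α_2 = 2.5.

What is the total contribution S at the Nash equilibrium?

6.5

Neighbor i's FOC: ∂u_i/∂s_i = α_i − s_i = 0, so s_i* = α_i.
NE contributions = (4, 2.5); S = 6.5.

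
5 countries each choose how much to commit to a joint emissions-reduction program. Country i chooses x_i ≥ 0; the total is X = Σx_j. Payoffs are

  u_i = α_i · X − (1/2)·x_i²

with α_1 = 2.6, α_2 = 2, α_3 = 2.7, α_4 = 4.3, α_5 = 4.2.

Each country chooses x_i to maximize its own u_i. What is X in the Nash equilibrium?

15.8

Country i's FOC: ∂u_i/∂x_i = α_i − x_i = 0, so x_i* = α_i.
NE contributions = (2.6, 2, 2.7, 4.3, 4.2); X = 15.8.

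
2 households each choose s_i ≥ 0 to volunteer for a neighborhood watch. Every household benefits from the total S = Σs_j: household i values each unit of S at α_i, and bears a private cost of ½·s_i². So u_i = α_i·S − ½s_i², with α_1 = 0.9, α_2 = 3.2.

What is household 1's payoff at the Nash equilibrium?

3.285

Household i's FOC: ∂u_i/∂s_i = α_i − s_i = 0, so s_i* = α_i.
NE contributions = (0.9, 3.2); S = 4.1.
u_1 = α_1·S − ½·(s_1)² = 0.9·4.1 − ½·0.9² = 3.285.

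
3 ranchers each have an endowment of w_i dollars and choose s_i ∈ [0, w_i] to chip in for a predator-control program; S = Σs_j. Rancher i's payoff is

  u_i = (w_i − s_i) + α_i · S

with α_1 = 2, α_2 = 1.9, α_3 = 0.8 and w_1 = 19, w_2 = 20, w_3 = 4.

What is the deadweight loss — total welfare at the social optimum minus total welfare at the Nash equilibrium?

∂u_i/∂s_i = α_i − 1, so rancher i contributes w_i if α_i > 1, else 0.
α_i > 1 for i ∈ {1, 2}; NE contributions (19, 20, 0), S = 39.
W^NE = Σw_i − S^NE + (Σα_i)·S^NE = 43 + 3.7·39 = 187.3.
Planner: ∂(Σu_j)/∂s_i = Σα_j − 1 = 3.7 > 0, so everyone contributes w_i; S^SO = 43, W^SO = 43 + 3.7·43 = 202.1.
Deadweight loss = 14.8.

14.8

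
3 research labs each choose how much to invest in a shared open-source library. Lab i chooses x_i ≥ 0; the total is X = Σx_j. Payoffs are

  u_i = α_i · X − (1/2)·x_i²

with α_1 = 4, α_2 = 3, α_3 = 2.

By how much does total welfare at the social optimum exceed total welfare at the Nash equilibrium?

Lab i's FOC: ∂u_i/∂x_i = α_i − x_i = 0, so x_i* = α_i.
NE contributions = (4, 3, 2); X = 9.
W^NE = (Σα)·X − ½Σα_i² = 9² − ½·29 = 66.5.
Planner sets x_i = Σα_j = 9 for every i, so X^SO = 3·9 = 27.
W^SO = (Σα)·X^SO − ½·3·(Σα)² = (3/2)·9² = 121.5.
Deadweight loss = W^SO − W^NE = 55.

55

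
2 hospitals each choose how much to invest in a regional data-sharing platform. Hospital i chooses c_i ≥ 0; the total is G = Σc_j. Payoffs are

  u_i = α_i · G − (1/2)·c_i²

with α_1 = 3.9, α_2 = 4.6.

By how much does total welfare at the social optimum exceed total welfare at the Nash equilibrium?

18.185

Hospital i's FOC: ∂u_i/∂c_i = α_i − c_i = 0, so c_i* = α_i.
NE contributions = (3.9, 4.6); G = 8.5.
W^NE = (Σα)·G − ½Σα_i² = 8.5² − ½·36.37 = 54.065.
Planner sets c_i = Σα_j = 8.5 for every i, so G^SO = 2·8.5 = 17.
W^SO = (Σα)·G^SO − ½·2·(Σα)² = (2/2)·8.5² = 72.25.
Deadweight loss = W^SO − W^NE = 18.185.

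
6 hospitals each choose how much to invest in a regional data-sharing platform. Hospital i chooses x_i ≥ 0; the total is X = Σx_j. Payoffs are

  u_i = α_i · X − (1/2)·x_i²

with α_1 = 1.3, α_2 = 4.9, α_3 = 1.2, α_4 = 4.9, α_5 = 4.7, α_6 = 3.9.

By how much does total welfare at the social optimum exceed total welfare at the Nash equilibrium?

917.845

Hospital i's FOC: ∂u_i/∂x_i = α_i − x_i = 0, so x_i* = α_i.
NE contributions = (1.3, 4.9, 1.2, 4.9, 4.7, 3.9); X = 20.9.
W^NE = (Σα)·X − ½Σα_i² = 20.9² − ½·88.45 = 392.585.
Planner sets x_i = Σα_j = 20.9 for every i, so X^SO = 6·20.9 = 125.4.
W^SO = (Σα)·X^SO − ½·6·(Σα)² = (6/2)·20.9² = 1310.43.
Deadweight loss = W^SO − W^NE = 917.845.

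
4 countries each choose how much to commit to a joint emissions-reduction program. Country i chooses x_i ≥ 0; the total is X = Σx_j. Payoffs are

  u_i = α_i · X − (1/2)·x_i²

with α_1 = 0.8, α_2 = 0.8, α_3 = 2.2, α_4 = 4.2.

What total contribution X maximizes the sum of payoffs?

32

Planner FOC: ∂(Σu_j)/∂x_i = (Σα_j) − x_i = 0, so x_i^SO = Σα_j = 8 for every i; X^SO = 32.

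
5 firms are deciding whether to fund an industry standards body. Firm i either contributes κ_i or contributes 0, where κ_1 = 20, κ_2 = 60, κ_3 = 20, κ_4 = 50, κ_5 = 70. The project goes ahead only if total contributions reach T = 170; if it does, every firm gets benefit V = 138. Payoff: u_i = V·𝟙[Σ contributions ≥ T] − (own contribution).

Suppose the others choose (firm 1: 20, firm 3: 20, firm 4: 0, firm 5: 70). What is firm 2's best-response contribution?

Others' total = 110. Contributing 60 brings total to 170 ≥ 170: gain V − κ_2 = 78.
Best response: 60.

60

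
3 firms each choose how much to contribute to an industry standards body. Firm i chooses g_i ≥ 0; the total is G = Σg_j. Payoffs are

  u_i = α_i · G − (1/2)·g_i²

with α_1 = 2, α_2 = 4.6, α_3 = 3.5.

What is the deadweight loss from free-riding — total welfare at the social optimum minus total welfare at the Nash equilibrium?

69.71

Firm i's FOC: ∂u_i/∂g_i = α_i − g_i = 0, so g_i* = α_i.
NE contributions = (2, 4.6, 3.5); G = 10.1.
W^NE = (Σα)·G − ½Σα_i² = 10.1² − ½·37.41 = 83.305.
Planner sets g_i = Σα_j = 10.1 for every i, so G^SO = 3·10.1 = 30.3.
W^SO = (Σα)·G^SO − ½·3·(Σα)² = (3/2)·10.1² = 153.015.
Deadweight loss = W^SO − W^NE = 69.71.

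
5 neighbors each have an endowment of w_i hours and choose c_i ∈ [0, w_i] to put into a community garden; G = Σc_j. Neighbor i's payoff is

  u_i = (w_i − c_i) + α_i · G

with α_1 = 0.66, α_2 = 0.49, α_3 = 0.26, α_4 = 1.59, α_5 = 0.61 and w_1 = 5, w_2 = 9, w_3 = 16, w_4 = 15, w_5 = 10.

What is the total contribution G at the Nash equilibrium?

∂u_i/∂c_i = α_i − 1, so neighbor i contributes w_i if α_i > 1, else 0.
α_i > 1 for i ∈ {4}; NE contributions (0, 0, 0, 15, 0), G = 15.

15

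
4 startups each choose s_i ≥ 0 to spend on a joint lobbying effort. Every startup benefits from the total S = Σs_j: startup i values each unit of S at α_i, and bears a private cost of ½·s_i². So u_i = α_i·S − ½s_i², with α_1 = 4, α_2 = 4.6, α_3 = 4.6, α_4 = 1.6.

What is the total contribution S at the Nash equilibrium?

Startup i's FOC: ∂u_i/∂s_i = α_i − s_i = 0, so s_i* = α_i.
NE contributions = (4, 4.6, 4.6, 1.6); S = 14.8.

14.8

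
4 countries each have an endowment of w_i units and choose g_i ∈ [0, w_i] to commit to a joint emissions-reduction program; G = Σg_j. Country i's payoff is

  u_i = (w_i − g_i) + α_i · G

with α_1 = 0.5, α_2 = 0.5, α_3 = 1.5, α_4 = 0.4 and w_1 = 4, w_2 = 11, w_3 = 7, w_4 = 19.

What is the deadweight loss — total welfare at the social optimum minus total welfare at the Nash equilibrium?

64.6

∂u_i/∂g_i = α_i − 1, so country i contributes w_i if α_i > 1, else 0.
α_i > 1 for i ∈ {3}; NE contributions (0, 0, 7, 0), G = 7.
W^NE = Σw_i − G^NE + (Σα_i)·G^NE = 41 + 1.9·7 = 54.3.
Planner: ∂(Σu_j)/∂g_i = Σα_j − 1 = 1.9 > 0, so everyone contributes w_i; G^SO = 41, W^SO = 41 + 1.9·41 = 118.9.
Deadweight loss = 64.6.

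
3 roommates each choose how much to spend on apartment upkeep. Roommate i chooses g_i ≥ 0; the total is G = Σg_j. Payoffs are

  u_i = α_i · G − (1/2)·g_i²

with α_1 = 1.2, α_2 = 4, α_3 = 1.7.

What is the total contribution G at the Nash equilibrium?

6.9

Roommate i's FOC: ∂u_i/∂g_i = α_i − g_i = 0, so g_i* = α_i.
NE contributions = (1.2, 4, 1.7); G = 6.9.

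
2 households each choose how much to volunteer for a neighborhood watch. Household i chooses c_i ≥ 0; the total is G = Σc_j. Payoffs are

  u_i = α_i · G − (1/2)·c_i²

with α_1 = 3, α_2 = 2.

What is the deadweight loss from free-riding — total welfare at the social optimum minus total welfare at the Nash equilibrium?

Household i's FOC: ∂u_i/∂c_i = α_i − c_i = 0, so c_i* = α_i.
NE contributions = (3, 2); G = 5.
W^NE = (Σα)·G − ½Σα_i² = 5² − ½·13 = 18.5.
Planner sets c_i = Σα_j = 5 for every i, so G^SO = 2·5 = 10.
W^SO = (Σα)·G^SO − ½·2·(Σα)² = (2/2)·5² = 25.
Deadweight loss = W^SO − W^NE = 6.5.

6.5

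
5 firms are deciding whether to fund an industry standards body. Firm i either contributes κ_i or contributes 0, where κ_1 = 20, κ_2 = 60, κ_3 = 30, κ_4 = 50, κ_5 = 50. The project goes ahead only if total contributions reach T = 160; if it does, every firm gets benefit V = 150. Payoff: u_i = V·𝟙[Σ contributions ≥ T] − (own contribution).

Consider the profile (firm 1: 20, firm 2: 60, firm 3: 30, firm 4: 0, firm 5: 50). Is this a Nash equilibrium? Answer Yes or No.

Yes

Total = 160 ≥ 160: provided.
Firm 1 (pledges 20, payoff 130): dropping to 0 → total 140, payoff 0. No gain.
Firm 2 (pledges 60, payoff 90): dropping to 0 → total 100, payoff 0. No gain.
Firm 3 (pledges 30, payoff 120): dropping to 0 → total 130, payoff 0. No gain.
Firm 4 (pledges 0, payoff 150): pledging 50 → total 210, payoff 100. No gain.
Firm 5 (pledges 50, payoff 100): dropping to 0 → total 110, payoff 0. No gain.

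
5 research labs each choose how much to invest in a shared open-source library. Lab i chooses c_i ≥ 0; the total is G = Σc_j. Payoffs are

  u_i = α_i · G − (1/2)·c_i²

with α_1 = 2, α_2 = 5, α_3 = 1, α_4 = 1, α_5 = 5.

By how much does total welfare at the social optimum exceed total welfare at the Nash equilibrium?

322

Lab i's FOC: ∂u_i/∂c_i = α_i − c_i = 0, so c_i* = α_i.
NE contributions = (2, 5, 1, 1, 5); G = 14.
W^NE = (Σα)·G − ½Σα_i² = 14² − ½·56 = 168.
Planner sets c_i = Σα_j = 14 for every i, so G^SO = 5·14 = 70.
W^SO = (Σα)·G^SO − ½·5·(Σα)² = (5/2)·14² = 490.
Deadweight loss = W^SO − W^NE = 322.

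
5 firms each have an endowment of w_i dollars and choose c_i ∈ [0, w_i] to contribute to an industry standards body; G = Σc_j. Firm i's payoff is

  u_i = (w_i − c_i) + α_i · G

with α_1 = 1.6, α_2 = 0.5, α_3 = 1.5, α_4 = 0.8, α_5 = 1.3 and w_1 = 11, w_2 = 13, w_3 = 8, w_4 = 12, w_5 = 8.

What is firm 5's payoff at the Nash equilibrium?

35.1

∂u_i/∂c_i = α_i − 1, so firm i contributes w_i if α_i > 1, else 0.
α_i > 1 for i ∈ {1, 3, 5}; NE contributions (11, 0, 8, 0, 8), G = 27.
u_5 = (8 − 8) + 1.3·27 = 35.1.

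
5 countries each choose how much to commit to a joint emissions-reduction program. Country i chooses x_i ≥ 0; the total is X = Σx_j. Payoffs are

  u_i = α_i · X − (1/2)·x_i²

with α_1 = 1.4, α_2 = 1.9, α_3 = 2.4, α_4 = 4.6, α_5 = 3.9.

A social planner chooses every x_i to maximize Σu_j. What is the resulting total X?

71

Planner FOC: ∂(Σu_j)/∂x_i = (Σα_j) − x_i = 0, so x_i^SO = Σα_j = 14.2 for every i; X^SO = 71.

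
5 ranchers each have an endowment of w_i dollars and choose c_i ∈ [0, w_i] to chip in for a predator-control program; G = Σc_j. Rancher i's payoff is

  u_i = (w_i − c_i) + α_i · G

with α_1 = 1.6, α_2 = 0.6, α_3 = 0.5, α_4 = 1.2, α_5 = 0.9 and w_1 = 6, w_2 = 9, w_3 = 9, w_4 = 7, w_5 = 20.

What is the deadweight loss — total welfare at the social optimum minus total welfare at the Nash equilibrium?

∂u_i/∂c_i = α_i − 1, so rancher i contributes w_i if α_i > 1, else 0.
α_i > 1 for i ∈ {1, 4}; NE contributions (6, 0, 0, 7, 0), G = 13.
W^NE = Σw_i − G^NE + (Σα_i)·G^NE = 51 + 3.8·13 = 100.4.
Planner: ∂(Σu_j)/∂c_i = Σα_j − 1 = 3.8 > 0, so everyone contributes w_i; G^SO = 51, W^SO = 51 + 3.8·51 = 244.8.
Deadweight loss = 144.4.

144.4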